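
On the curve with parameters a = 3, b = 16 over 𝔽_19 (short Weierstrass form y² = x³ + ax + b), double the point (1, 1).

tangent at (1, 1): λ = (3·1² + 3)/(2·1) ≡ 6/2. 2⁻¹ ≡ 10 (mod 19), so λ ≡ 6·10 ≡ 3.
  x = λ² - 1 - 1 = 9 - 2 ≡ 7; y = λ·(1 - 7) - 1 ≡ 0. → (7, 0)

(7, 0)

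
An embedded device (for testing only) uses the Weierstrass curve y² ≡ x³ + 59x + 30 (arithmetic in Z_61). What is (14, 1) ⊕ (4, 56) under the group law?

(58, 58)

(14, 1) + (4, 56). λ = (56 - 1)/(4 - 14) ≡ 55/51 mod 61. 51⁻¹ ≡ 6 (mod 61) since 51·6 = 306 ≡ 1, so λ ≡ 25.
  x = λ² - 14 - 4 = 625 - 18 ≡ 58; y = λ·(14 - 58) - 1 ≡ 58. → (58, 58)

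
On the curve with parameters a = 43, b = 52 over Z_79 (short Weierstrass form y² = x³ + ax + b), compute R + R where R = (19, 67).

(0, 62)

tangent at (19, 67): λ = (3·19² + 43)/(2·67) ≡ 20/55. 55⁻¹ ≡ 23 (mod 79) since 55·23 = 1265 ≡ 1, so λ ≡ 20·23 ≡ 65.
  x = λ² - 19 - 19 = 4225 - 38 ≡ 0; y = λ·(19 - 0) - 67 ≡ 62. → (0, 62)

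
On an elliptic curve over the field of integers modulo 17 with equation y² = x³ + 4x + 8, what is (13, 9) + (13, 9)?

(9, 12)

tangent at (13, 9): λ = (3·13² + 4)/(2·9) ≡ 1/1. 1⁻¹ ≡ 1 (mod 17), so λ ≡ 1·1 ≡ 1.
  x = λ² - 13 - 13 = 1 - 26 ≡ 9; y = λ·(13 - 9) - 9 ≡ 12. → (9, 12)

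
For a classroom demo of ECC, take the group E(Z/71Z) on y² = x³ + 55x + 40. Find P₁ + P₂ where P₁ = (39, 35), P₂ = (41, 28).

(21, 44)

(39, 35) + (41, 28). λ = (28 - 35)/(41 - 39) ≡ 64/2 mod 71. 2⁻¹ ≡ 36 (mod 71), so λ ≡ 32.
  x = λ² - 39 - 41 = 1024 - 80 ≡ 21; y = λ·(39 - 21) - 35 ≡ 44. → (21, 44)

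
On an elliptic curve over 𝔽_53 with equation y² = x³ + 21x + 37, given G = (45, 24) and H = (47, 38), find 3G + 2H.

First 3G:
Repeated addition: build up to 3G.
2G: tangent at (45, 24): λ = (3·45² + 21)/(2·24) ≡ 1/48. 48⁻¹ ≡ 21 (mod 53), so λ ≡ 1·21 ≡ 21.
  x = λ² - 45 - 45 = 441 - 90 ≡ 33; y = λ·(45 - 33) - 24 ≡ 16. → (33, 16)
3G: (33, 16) + (45, 24). λ = (24 - 16)/(45 - 33) ≡ 8/12 mod 53. 12⁻¹ ≡ 31 (mod 53) since 12·31 = 372 ≡ 1, so λ ≡ 36.
  x = λ² - 33 - 45 = 1296 - 78 ≡ 52; y = λ·(33 - 52) - 16 ≡ 42. → (52, 42)
3G = (52, 42).
Next 2H:
Repeated addition: build up to 2H.
2H: tangent at (47, 38): λ = (3·47² + 21)/(2·38) ≡ 23/23. 23⁻¹ ≡ 30 (mod 53), so λ ≡ 23·30 ≡ 1.
  x = λ² - 47 - 47 = 1 - 94 ≡ 13; y = λ·(47 - 13) - 38 ≡ 49. → (13, 49)
2H = (13, 49).
Finally 3G + 2H:
(52, 42) + (13, 49). λ = (49 - 42)/(13 - 52) ≡ 7/14 mod 53. 14⁻¹ ≡ 19 (mod 53) since 14·19 = 266 ≡ 1, so λ ≡ 27.
  x = λ² - 52 - 13 = 729 - 65 ≡ 28; y = λ·(52 - 28) - 42 ≡ 23. → (28, 23)

(28, 23)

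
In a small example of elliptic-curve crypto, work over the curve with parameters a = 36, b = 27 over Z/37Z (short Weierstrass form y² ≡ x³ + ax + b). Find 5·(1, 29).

Write Q = (1, 29).
Double-and-add on 5 = (101)₂. Start with Q = (1, 29) for the leading 1-bit.
double: tangent at (1, 29): λ = (3·1² + 36)/(2·29) ≡ 2/21. 21⁻¹ ≡ 30 (mod 37) since 21·30 = 630 ≡ 1, so λ ≡ 2·30 ≡ 23.
  x = λ² - 1 - 1 = 529 - 2 ≡ 9; y = λ·(1 - 9) - 29 ≡ 9. → (9, 9)
double: tangent at (9, 9): λ = (3·9² + 36)/(2·9) ≡ 20/18. 18⁻¹ ≡ 35 (mod 37), so λ ≡ 20·35 ≡ 34.
  x = λ² - 9 - 9 = 1156 - 18 ≡ 28; y = λ·(9 - 28) - 9 ≡ 11. → (28, 11)
add Q: (28, 11) + (1, 29). λ = (29 - 11)/(1 - 28) ≡ 18/10 mod 37. 10⁻¹ ≡ 26 (mod 37), so λ ≡ 24.
  x = λ² - 28 - 1 = 576 - 29 ≡ 29; y = λ·(28 - 29) - 11 ≡ 2. → (29, 2)

(29, 2)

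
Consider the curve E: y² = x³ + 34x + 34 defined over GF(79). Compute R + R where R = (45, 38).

(29, 34)

tangent at (45, 38): λ = (3·45² + 34)/(2·38) ≡ 26/76. 76⁻¹ ≡ 26 (mod 79), so λ ≡ 26·26 ≡ 44.
  x = λ² - 45 - 45 = 1936 - 90 ≡ 29; y = λ·(45 - 29) - 38 ≡ 34. → (29, 34)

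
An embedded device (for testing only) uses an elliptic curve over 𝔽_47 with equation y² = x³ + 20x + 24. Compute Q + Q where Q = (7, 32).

tangent at (7, 32): λ = (3·7² + 20)/(2·32) ≡ 26/17. 17⁻¹ ≡ 36 (mod 47), so λ ≡ 26·36 ≡ 43.
  x = λ² - 7 - 7 = 1849 - 14 ≡ 2; y = λ·(7 - 2) - 32 ≡ 42. → (2, 42)

(2, 42)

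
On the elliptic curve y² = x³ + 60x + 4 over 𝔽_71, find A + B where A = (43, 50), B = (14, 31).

(43, 50) + (14, 31). λ = (31 - 50)/(14 - 43) ≡ 52/42 mod 71. 42⁻¹ ≡ 22 (mod 71), so λ ≡ 8.
  x = λ² - 43 - 14 = 64 - 57 ≡ 7; y = λ·(43 - 7) - 50 ≡ 25. → (7, 25)

(7, 25)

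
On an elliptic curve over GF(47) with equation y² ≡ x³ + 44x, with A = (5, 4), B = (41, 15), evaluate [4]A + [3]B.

(41, 32)

First 4A:
Double-and-add on 4 = (100)₂. Start with A = (5, 4) for the leading 1-bit.
double: tangent at (5, 4): λ = (3·5² + 44)/(2·4) ≡ 25/8. 8⁻¹ ≡ 6 (mod 47) since 8·6 = 48 ≡ 1, so λ ≡ 25·6 ≡ 9.
  x = λ² - 5 - 5 = 81 - 10 ≡ 24; y = λ·(5 - 24) - 4 ≡ 13. → (24, 13)
double: tangent at (24, 13): λ = (3·24² + 44)/(2·13) ≡ 33/26. 26⁻¹ ≡ 38 (mod 47) since 26·38 = 988 ≡ 1, so λ ≡ 33·38 ≡ 32.
  x = λ² - 24 - 24 = 1024 - 48 ≡ 36; y = λ·(24 - 36) - 13 ≡ 26. → (36, 26)
4A = (36, 26).
Next 3B:
Repeated addition: build up to 3B.
2B: tangent at (41, 15): λ = (3·41² + 44)/(2·15) ≡ 11/30. 30⁻¹ ≡ 11 (mod 47), so λ ≡ 11·11 ≡ 27.
  x = λ² - 41 - 41 = 729 - 82 ≡ 36; y = λ·(41 - 36) - 15 ≡ 26. → (36, 26)
3B: (36, 26) + (41, 15). λ = (15 - 26)/(41 - 36) ≡ 36/5 mod 47. 5⁻¹ ≡ 19 (mod 47), so λ ≡ 26.
  x = λ² - 36 - 41 = 676 - 77 ≡ 35; y = λ·(36 - 35) - 26 ≡ 0. → (35, 0)
3B = (35, 0).
Finally 4A + 3B:
(36, 26) + (35, 0). λ = (0 - 26)/(35 - 36) ≡ 21/46 mod 47. 46⁻¹ ≡ 46 (mod 47), so λ ≡ 26.
  x = λ² - 36 - 35 = 676 - 71 ≡ 41; y = λ·(36 - 41) - 26 ≡ 32. → (41, 32)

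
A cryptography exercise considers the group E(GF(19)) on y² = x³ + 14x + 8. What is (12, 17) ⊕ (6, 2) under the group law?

(12, 2)

(12, 17) + (6, 2). λ = (2 - 17)/(6 - 12) ≡ 4/13 mod 19. 13⁻¹ ≡ 3 (mod 19), so λ ≡ 12.
  x = λ² - 12 - 6 = 144 - 18 ≡ 12; y = λ·(12 - 12) - 17 ≡ 2. → (12, 2)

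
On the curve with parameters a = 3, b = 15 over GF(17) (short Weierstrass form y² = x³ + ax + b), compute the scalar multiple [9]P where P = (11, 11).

Double-and-add on 9 = (1001)₂. Start with P = (11, 11) for the leading 1-bit.
double: tangent at (11, 11): λ = (3·11² + 3)/(2·11) ≡ 9/5. 5⁻¹ ≡ 7 (mod 17), so λ ≡ 9·7 ≡ 12.
  x = λ² - 11 - 11 = 144 - 22 ≡ 3; y = λ·(11 - 3) - 11 ≡ 0. → (3, 0)
double: (3, 0) + (3, 0): same x and y₁ ≡ -y₂, so the sum is O.
double: O + O = O (identity).
add P: O + (11, 11) = (11, 11) (identity).

(11, 11)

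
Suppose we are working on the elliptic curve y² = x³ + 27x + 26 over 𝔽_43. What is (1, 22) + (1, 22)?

(38, 29)

tangent at (1, 22): λ = (3·1² + 27)/(2·22) ≡ 30/1. 1⁻¹ ≡ 1 (mod 43), so λ ≡ 30·1 ≡ 30.
  x = λ² - 1 - 1 = 900 - 2 ≡ 38; y = λ·(1 - 38) - 22 ≡ 29. → (38, 29)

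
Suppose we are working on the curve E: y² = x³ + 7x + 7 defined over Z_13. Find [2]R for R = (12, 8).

tangent at (12, 8): λ = (3·12² + 7)/(2·8) ≡ 10/3. 3⁻¹ ≡ 9 (mod 13), so λ ≡ 10·9 ≡ 12.
  x = λ² - 12 - 12 = 144 - 24 ≡ 3; y = λ·(12 - 3) - 8 ≡ 9. → (3, 9)

(3, 9)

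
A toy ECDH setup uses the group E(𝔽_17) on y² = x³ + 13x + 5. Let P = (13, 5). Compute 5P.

(11, 0)

Double-and-add on 5 = (101)₂. Start with P = (13, 5) for the leading 1-bit.
double: tangent at (13, 5): λ = (3·13² + 13)/(2·5) ≡ 10/10. 10⁻¹ ≡ 12 (mod 17) since 10·12 = 120 ≡ 1, so λ ≡ 10·12 ≡ 1.
  x = λ² - 13 - 13 = 1 - 26 ≡ 9; y = λ·(13 - 9) - 5 ≡ 16. → (9, 16)
double: tangent at (9, 16): λ = (3·9² + 13)/(2·16) ≡ 1/15. 15⁻¹ ≡ 8 (mod 17) since 15·8 = 120 ≡ 1, so λ ≡ 1·8 ≡ 8.
  x = λ² - 9 - 9 = 64 - 18 ≡ 12; y = λ·(9 - 12) - 16 ≡ 11. → (12, 11)
add P: (12, 11) + (13, 5). λ = (5 - 11)/(13 - 12) ≡ 11/1 mod 17. 1⁻¹ ≡ 1 (mod 17), so λ ≡ 11.
  x = λ² - 12 - 13 = 121 - 25 ≡ 11; y = λ·(12 - 11) - 11 ≡ 0. → (11, 0)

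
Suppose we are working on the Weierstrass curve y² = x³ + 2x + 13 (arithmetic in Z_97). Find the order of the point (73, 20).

11

2P: tangent at (73, 20): λ = (3·73² + 2)/(2·20) ≡ 81/40. 40⁻¹ ≡ 17 (mod 97) since 40·17 = 680 ≡ 1, so λ ≡ 81·17 ≡ 19.
  x = λ² - 73 - 73 = 361 - 146 ≡ 21; y = λ·(73 - 21) - 20 ≡ 95. → (21, 95)
3P: (21, 95) + (73, 20). λ = (20 - 95)/(73 - 21) ≡ 22/52 mod 97. 52⁻¹ ≡ 28 (mod 97), so λ ≡ 34.
  x = λ² - 21 - 73 = 1156 - 94 ≡ 92; y = λ·(21 - 92) - 95 ≡ 13. → (92, 13)
4P: (92, 13) + (73, 20). λ = (20 - 13)/(73 - 92) ≡ 7/78 mod 97. 78⁻¹ ≡ 51 (mod 97) since 78·51 = 3978 ≡ 1, so λ ≡ 66.
  x = λ² - 92 - 73 = 4356 - 165 ≡ 20; y = λ·(92 - 20) - 13 ≡ 83. → (20, 83)
5P: (20, 83) + (73, 20). λ = (20 - 83)/(73 - 20) ≡ 34/53 mod 97. 53⁻¹ ≡ 11 (mod 97) since 53·11 = 583 ≡ 1, so λ ≡ 83.
  x = λ² - 20 - 73 = 6889 - 93 ≡ 6; y = λ·(20 - 6) - 83 ≡ 12. → (6, 12)
6P: (6, 12) + (73, 20). λ = (20 - 12)/(73 - 6) ≡ 8/67 mod 97. 67⁻¹ ≡ 42 (mod 97), so λ ≡ 45.
  x = λ² - 6 - 73 = 2025 - 79 ≡ 6; y = λ·(6 - 6) - 12 ≡ 85. → (6, 85)
7P: (6, 85) + (73, 20). λ = (20 - 85)/(73 - 6) ≡ 32/67 mod 97. 67⁻¹ ≡ 42 (mod 97), so λ ≡ 83.
  x = λ² - 6 - 73 = 6889 - 79 ≡ 20; y = λ·(6 - 20) - 85 ≡ 14. → (20, 14)
8P: (20, 14) + (73, 20). λ = (20 - 14)/(73 - 20) ≡ 6/53 mod 97. 53⁻¹ ≡ 11 (mod 97) since 53·11 = 583 ≡ 1, so λ ≡ 66.
  x = λ² - 20 - 73 = 4356 - 93 ≡ 92; y = λ·(20 - 92) - 14 ≡ 84. → (92, 84)
9P: (92, 84) + (73, 20). λ = (20 - 84)/(73 - 92) ≡ 33/78 mod 97. 78⁻¹ ≡ 51 (mod 97), so λ ≡ 34.
  x = λ² - 92 - 73 = 1156 - 165 ≡ 21; y = λ·(92 - 21) - 84 ≡ 2. → (21, 2)
10P: (21, 2) + (73, 20). λ = (20 - 2)/(73 - 21) ≡ 18/52 mod 97. 52⁻¹ ≡ 28 (mod 97) since 52·28 = 1456 ≡ 1, so λ ≡ 19.
  x = λ² - 21 - 73 = 361 - 94 ≡ 73; y = λ·(21 - 73) - 2 ≡ 77. → (73, 77)
11P: (73, 77) + (73, 20): same x and y₁ ≡ -y₂, so the sum is 𝒪.
11P = 𝒪, so the order is 11.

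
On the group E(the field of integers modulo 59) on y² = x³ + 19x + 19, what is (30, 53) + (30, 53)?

(34, 47)

tangent at (30, 53): λ = (3·30² + 19)/(2·53) ≡ 5/47. 47⁻¹ ≡ 54 (mod 59), so λ ≡ 5·54 ≡ 34.
  x = λ² - 30 - 30 = 1156 - 60 ≡ 34; y = λ·(30 - 34) - 53 ≡ 47. → (34, 47)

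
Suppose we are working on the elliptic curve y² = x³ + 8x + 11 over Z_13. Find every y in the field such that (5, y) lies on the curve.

x³ + 8x + 11 = 176 ≡ 7 (mod 13).
7 is a non-residue mod 13; no y exists.

none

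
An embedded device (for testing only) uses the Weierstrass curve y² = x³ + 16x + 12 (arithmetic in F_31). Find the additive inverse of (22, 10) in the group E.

-(22, 10) = (22, -10 mod 31) = (22, 21).

(22, 21)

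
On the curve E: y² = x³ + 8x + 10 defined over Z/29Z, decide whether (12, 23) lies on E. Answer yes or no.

y² = 23² ≡ 7; x³ + 8x + 10 = 1834 ≡ 7 (mod 29). 7 = 7.

yes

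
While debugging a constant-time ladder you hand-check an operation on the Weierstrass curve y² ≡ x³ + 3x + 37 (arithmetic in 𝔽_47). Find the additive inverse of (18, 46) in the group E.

-(18, 46) = (18, -46 mod 47) = (18, 1).

(18, 1)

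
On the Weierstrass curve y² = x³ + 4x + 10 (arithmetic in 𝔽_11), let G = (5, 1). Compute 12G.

Double-and-add on 12 = (1100)₂. Start with G = (5, 1) for the leading 1-bit.
double: tangent at (5, 1): λ = (3·5² + 4)/(2·1) ≡ 2/2. 2⁻¹ ≡ 6 (mod 11) since 2·6 = 12 ≡ 1, so λ ≡ 2·6 ≡ 1.
  x = λ² - 5 - 5 = 1 - 10 ≡ 2; y = λ·(5 - 2) - 1 ≡ 2. → (2, 2)
add G: (2, 2) + (5, 1). λ = (1 - 2)/(5 - 2) ≡ 10/3 mod 11. 3⁻¹ ≡ 4 (mod 11) since 3·4 = 12 ≡ 1, so λ ≡ 7.
  x = λ² - 2 - 5 = 49 - 7 ≡ 9; y = λ·(2 - 9) - 2 ≡ 4. → (9, 4)
double: tangent at (9, 4): λ = (3·9² + 4)/(2·4) ≡ 5/8. 8⁻¹ ≡ 7 (mod 11), so λ ≡ 5·7 ≡ 2.
  x = λ² - 9 - 9 = 4 - 18 ≡ 8; y = λ·(9 - 8) - 4 ≡ 9. → (8, 9)
double: tangent at (8, 9): λ = (3·8² + 4)/(2·9) ≡ 9/7. 7⁻¹ ≡ 8 (mod 11) since 7·8 = 56 ≡ 1, so λ ≡ 9·8 ≡ 6.
  x = λ² - 8 - 8 = 36 - 16 ≡ 9; y = λ·(8 - 9) - 9 ≡ 7. → (9, 7)

(9, 7)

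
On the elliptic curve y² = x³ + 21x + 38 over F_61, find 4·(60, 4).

(23, 0)

Write P = (60, 4).
Double-and-add on 4 = (100)₂. Start with P = (60, 4) for the leading 1-bit.
double: tangent at (60, 4): λ = (3·60² + 21)/(2·4) ≡ 24/8. 8⁻¹ ≡ 23 (mod 61), so λ ≡ 24·23 ≡ 3.
  x = λ² - 60 - 60 = 9 - 120 ≡ 11; y = λ·(60 - 11) - 4 ≡ 21. → (11, 21)
double: tangent at (11, 21): λ = (3·11² + 21)/(2·21) ≡ 18/42. 42⁻¹ ≡ 16 (mod 61), so λ ≡ 18·16 ≡ 44.
  x = λ² - 11 - 11 = 1936 - 22 ≡ 23; y = λ·(11 - 23) - 21 ≡ 0. → (23, 0)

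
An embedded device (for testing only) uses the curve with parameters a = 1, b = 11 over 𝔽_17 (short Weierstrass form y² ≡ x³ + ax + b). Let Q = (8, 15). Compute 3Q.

Repeated addition: build up to 3Q.
2Q: tangent at (8, 15): λ = (3·8² + 1)/(2·15) ≡ 6/13. 13⁻¹ ≡ 4 (mod 17), so λ ≡ 6·4 ≡ 7.
  x = λ² - 8 - 8 = 49 - 16 ≡ 16; y = λ·(8 - 16) - 15 ≡ 14. → (16, 14)
3Q: (16, 14) + (8, 15). λ = (15 - 14)/(8 - 16) ≡ 1/9 mod 17. 9⁻¹ ≡ 2 (mod 17) since 9·2 = 18 ≡ 1, so λ ≡ 2.
  x = λ² - 16 - 8 = 4 - 24 ≡ 14; y = λ·(16 - 14) - 14 ≡ 7. → (14, 7)

(14, 7)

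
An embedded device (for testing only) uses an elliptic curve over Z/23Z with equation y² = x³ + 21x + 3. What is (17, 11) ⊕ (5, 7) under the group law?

(17, 11) + (5, 7). λ = (7 - 11)/(5 - 17) ≡ 19/11 mod 23. 11⁻¹ ≡ 21 (mod 23), so λ ≡ 8.
  x = λ² - 17 - 5 = 64 - 22 ≡ 19; y = λ·(17 - 19) - 11 ≡ 19. → (19, 19)

(19, 19)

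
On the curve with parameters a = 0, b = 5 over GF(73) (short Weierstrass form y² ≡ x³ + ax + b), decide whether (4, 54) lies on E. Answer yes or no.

y² = 54² ≡ 69; x³ + 0x + 5 = 69 ≡ 69 (mod 73). 69 = 69.

yes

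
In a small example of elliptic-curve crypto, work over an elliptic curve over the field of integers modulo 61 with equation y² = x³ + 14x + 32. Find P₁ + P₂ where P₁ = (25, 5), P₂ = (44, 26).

(38, 32)

(25, 5) + (44, 26). λ = (26 - 5)/(44 - 25) ≡ 21/19 mod 61. 19⁻¹ ≡ 45 (mod 61), so λ ≡ 30.
  x = λ² - 25 - 44 = 900 - 69 ≡ 38; y = λ·(25 - 38) - 5 ≡ 32. → (38, 32)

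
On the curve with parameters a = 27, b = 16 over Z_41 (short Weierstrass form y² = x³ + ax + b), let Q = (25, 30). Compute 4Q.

(21, 2)

Double-and-add on 4 = (100)₂. Start with Q = (25, 30) for the leading 1-bit.
double: tangent at (25, 30): λ = (3·25² + 27)/(2·30) ≡ 16/19. 19⁻¹ ≡ 13 (mod 41), so λ ≡ 16·13 ≡ 3.
  x = λ² - 25 - 25 = 9 - 50 ≡ 0; y = λ·(25 - 0) - 30 ≡ 4. → (0, 4)
double: tangent at (0, 4): λ = (3·0² + 27)/(2·4) ≡ 27/8. 8⁻¹ ≡ 36 (mod 41), so λ ≡ 27·36 ≡ 29.
  x = λ² - 0 - 0 = 841 - 0 ≡ 21; y = λ·(0 - 21) - 4 ≡ 2. → (21, 2)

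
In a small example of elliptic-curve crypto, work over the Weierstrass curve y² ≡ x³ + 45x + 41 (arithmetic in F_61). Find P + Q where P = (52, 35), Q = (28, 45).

(52, 35) + (28, 45). λ = (45 - 35)/(28 - 52) ≡ 10/37 mod 61. 37⁻¹ ≡ 33 (mod 61) since 37·33 = 1221 ≡ 1, so λ ≡ 25.
  x = λ² - 52 - 28 = 625 - 80 ≡ 57; y = λ·(52 - 57) - 35 ≡ 23. → (57, 23)

(57, 23)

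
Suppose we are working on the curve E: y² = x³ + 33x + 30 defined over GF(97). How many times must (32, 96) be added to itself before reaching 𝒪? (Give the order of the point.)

5

2P: tangent at (32, 96): λ = (3·32² + 33)/(2·96) ≡ 1/95. 95⁻¹ ≡ 48 (mod 97), so λ ≡ 1·48 ≡ 48.
  x = λ² - 32 - 32 = 2304 - 64 ≡ 9; y = λ·(32 - 9) - 96 ≡ 38. → (9, 38)
3P: (9, 38) + (32, 96). λ = (96 - 38)/(32 - 9) ≡ 58/23 mod 97. 23⁻¹ ≡ 38 (mod 97) since 23·38 = 874 ≡ 1, so λ ≡ 70.
  x = λ² - 9 - 32 = 4900 - 41 ≡ 9; y = λ·(9 - 9) - 38 ≡ 59. → (9, 59)
4P: (9, 59) + (32, 96). λ = (96 - 59)/(32 - 9) ≡ 37/23 mod 97. 23⁻¹ ≡ 38 (mod 97) since 23·38 = 874 ≡ 1, so λ ≡ 48.
  x = λ² - 9 - 32 = 2304 - 41 ≡ 32; y = λ·(9 - 32) - 59 ≡ 1. → (32, 1)
5P: (32, 1) + (32, 96): same x and y₁ ≡ -y₂, so the sum is 𝒪.
5P = 𝒪, so the order is 5.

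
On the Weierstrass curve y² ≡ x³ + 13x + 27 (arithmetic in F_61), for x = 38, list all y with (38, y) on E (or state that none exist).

x³ + 13x + 27 = 55393 ≡ 5 (mod 61).
Square roots of 5 mod 61: 26 and 35 (since 26² = 676 ≡ 5).

26, 35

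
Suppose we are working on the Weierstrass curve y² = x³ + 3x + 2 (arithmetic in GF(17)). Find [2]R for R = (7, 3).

(16, 10)

tangent at (7, 3): λ = (3·7² + 3)/(2·3) ≡ 14/6. 6⁻¹ ≡ 3 (mod 17) since 6·3 = 18 ≡ 1, so λ ≡ 14·3 ≡ 8.
  x = λ² - 7 - 7 = 64 - 14 ≡ 16; y = λ·(7 - 16) - 3 ≡ 10. → (16, 10)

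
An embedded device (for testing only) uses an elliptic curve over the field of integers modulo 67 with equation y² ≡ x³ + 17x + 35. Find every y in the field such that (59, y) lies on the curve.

x³ + 17x + 35 = 206417 ≡ 57 (mod 67).
57 is a non-residue mod 67; no y exists.

none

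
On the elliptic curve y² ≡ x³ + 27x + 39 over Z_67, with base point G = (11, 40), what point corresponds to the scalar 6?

Repeated addition: build up to 6G.
2G: tangent at (11, 40): λ = (3·11² + 27)/(2·40) ≡ 55/13. 13⁻¹ ≡ 31 (mod 67), so λ ≡ 55·31 ≡ 30.
  x = λ² - 11 - 11 = 900 - 22 ≡ 7; y = λ·(11 - 7) - 40 ≡ 13. → (7, 13)
3G: (7, 13) + (11, 40). λ = (40 - 13)/(11 - 7) ≡ 27/4 mod 67. 4⁻¹ ≡ 17 (mod 67), so λ ≡ 57.
  x = λ² - 7 - 11 = 3249 - 18 ≡ 15; y = λ·(7 - 15) - 13 ≡ 0. → (15, 0)
4G: (15, 0) + (11, 40). λ = (40 - 0)/(11 - 15) ≡ 40/63 mod 67. 63⁻¹ ≡ 50 (mod 67) since 63·50 = 3150 ≡ 1, so λ ≡ 57.
  x = λ² - 15 - 11 = 3249 - 26 ≡ 7; y = λ·(15 - 7) - 0 ≡ 54. → (7, 54)
5G: (7, 54) + (11, 40). λ = (40 - 54)/(11 - 7) ≡ 53/4 mod 67. 4⁻¹ ≡ 17 (mod 67) since 4·17 = 68 ≡ 1, so λ ≡ 30.
  x = λ² - 7 - 11 = 900 - 18 ≡ 11; y = λ·(7 - 11) - 54 ≡ 27. → (11, 27)
6G: (11, 27) + (11, 40): same x and y₁ ≡ -y₂, so the sum is ∞.

O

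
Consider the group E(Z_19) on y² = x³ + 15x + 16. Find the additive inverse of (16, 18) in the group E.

(16, 1)

-(16, 18) = (16, -18 mod 19) = (16, 1).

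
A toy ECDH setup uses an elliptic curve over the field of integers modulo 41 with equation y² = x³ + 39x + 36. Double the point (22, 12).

(7, 23)

tangent at (22, 12): λ = (3·22² + 39)/(2·12) ≡ 15/24. 24⁻¹ ≡ 12 (mod 41), so λ ≡ 15·12 ≡ 16.
  x = λ² - 22 - 22 = 256 - 44 ≡ 7; y = λ·(22 - 7) - 12 ≡ 23. → (7, 23)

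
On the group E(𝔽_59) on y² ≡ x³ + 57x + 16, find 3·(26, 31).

(34, 28)

Write Q = (26, 31).
Repeated addition: build up to 3Q.
2Q: tangent at (26, 31): λ = (3·26² + 57)/(2·31) ≡ 20/3. 3⁻¹ ≡ 20 (mod 59), so λ ≡ 20·20 ≡ 46.
  x = λ² - 26 - 26 = 2116 - 52 ≡ 58; y = λ·(26 - 58) - 31 ≡ 31. → (58, 31)
3Q: (58, 31) + (26, 31). λ = (31 - 31)/(26 - 58) ≡ 0/27 mod 59. 27⁻¹ ≡ 35 (mod 59), so λ ≡ 0.
  x = λ² - 58 - 26 = 0 - 84 ≡ 34; y = λ·(58 - 34) - 31 ≡ 28. → (34, 28)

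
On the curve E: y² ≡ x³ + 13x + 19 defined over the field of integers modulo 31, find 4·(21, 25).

Write P = (21, 25).
Repeated addition: build up to 4P.
2P: tangent at (21, 25): λ = (3·21² + 13)/(2·25) ≡ 3/19. 19⁻¹ ≡ 18 (mod 31), so λ ≡ 3·18 ≡ 23.
  x = λ² - 21 - 21 = 529 - 42 ≡ 22; y = λ·(21 - 22) - 25 ≡ 14. → (22, 14)
3P: (22, 14) + (21, 25). λ = (25 - 14)/(21 - 22) ≡ 11/30 mod 31. 30⁻¹ ≡ 30 (mod 31) since 30·30 = 900 ≡ 1, so λ ≡ 20.
  x = λ² - 22 - 21 = 400 - 43 ≡ 16; y = λ·(22 - 16) - 14 ≡ 13. → (16, 13)
4P: (16, 13) + (21, 25). λ = (25 - 13)/(21 - 16) ≡ 12/5 mod 31. 5⁻¹ ≡ 25 (mod 31) since 5·25 = 125 ≡ 1, so λ ≡ 21.
  x = λ² - 16 - 21 = 441 - 37 ≡ 1; y = λ·(16 - 1) - 13 ≡ 23. → (1, 23)

(1, 23)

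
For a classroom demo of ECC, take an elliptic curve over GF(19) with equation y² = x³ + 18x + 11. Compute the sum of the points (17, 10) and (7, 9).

(17, 10) + (7, 9). λ = (9 - 10)/(7 - 17) ≡ 18/9 mod 19. 9⁻¹ ≡ 17 (mod 19) since 9·17 = 153 ≡ 1, so λ ≡ 2.
  x = λ² - 17 - 7 = 4 - 24 ≡ 18; y = λ·(17 - 18) - 10 ≡ 7. → (18, 7)

(18, 7)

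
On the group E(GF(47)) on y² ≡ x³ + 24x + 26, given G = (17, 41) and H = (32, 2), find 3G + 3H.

First 3G:
Repeated addition: build up to 3G.
2G: tangent at (17, 41): λ = (3·17² + 24)/(2·41) ≡ 45/35. 35⁻¹ ≡ 43 (mod 47) since 35·43 = 1505 ≡ 1, so λ ≡ 45·43 ≡ 8.
  x = λ² - 17 - 17 = 64 - 34 ≡ 30; y = λ·(17 - 30) - 41 ≡ 43. → (30, 43)
3G: (30, 43) + (17, 41). λ = (41 - 43)/(17 - 30) ≡ 45/34 mod 47. 34⁻¹ ≡ 18 (mod 47) since 34·18 = 612 ≡ 1, so λ ≡ 11.
  x = λ² - 30 - 17 = 121 - 47 ≡ 27; y = λ·(30 - 27) - 43 ≡ 37. → (27, 37)
3G = (27, 37).
Next 3H:
Repeated addition: build up to 3H.
2H: tangent at (32, 2): λ = (3·32² + 24)/(2·2) ≡ 41/4. 4⁻¹ ≡ 12 (mod 47), so λ ≡ 41·12 ≡ 22.
  x = λ² - 32 - 32 = 484 - 64 ≡ 44; y = λ·(32 - 44) - 2 ≡ 16. → (44, 16)
3H: (44, 16) + (32, 2). λ = (2 - 16)/(32 - 44) ≡ 33/35 mod 47. 35⁻¹ ≡ 43 (mod 47), so λ ≡ 9.
  x = λ² - 44 - 32 = 81 - 76 ≡ 5; y = λ·(44 - 5) - 16 ≡ 6. → (5, 6)
3H = (5, 6).
Finally 3G + 3H:
(27, 37) + (5, 6). λ = (6 - 37)/(5 - 27) ≡ 16/25 mod 47. 25⁻¹ ≡ 32 (mod 47) since 25·32 = 800 ≡ 1, so λ ≡ 42.
  x = λ² - 27 - 5 = 1764 - 32 ≡ 40; y = λ·(27 - 40) - 37 ≡ 28. → (40, 28)

(40, 28)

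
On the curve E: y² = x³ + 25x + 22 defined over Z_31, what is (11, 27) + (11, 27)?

tangent at (11, 27): λ = (3·11² + 25)/(2·27) ≡ 16/23. 23⁻¹ ≡ 27 (mod 31), so λ ≡ 16·27 ≡ 29.
  x = λ² - 11 - 11 = 841 - 22 ≡ 13; y = λ·(11 - 13) - 27 ≡ 8. → (13, 8)

(13, 8)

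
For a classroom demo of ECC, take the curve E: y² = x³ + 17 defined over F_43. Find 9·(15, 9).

(8, 20)

Write Q = (15, 9).
Double-and-add on 9 = (1001)₂. Start with Q = (15, 9) for the leading 1-bit.
double: tangent at (15, 9): λ = (3·15² + 0)/(2·9) ≡ 30/18. 18⁻¹ ≡ 12 (mod 43), so λ ≡ 30·12 ≡ 16.
  x = λ² - 15 - 15 = 256 - 30 ≡ 11; y = λ·(15 - 11) - 9 ≡ 12. → (11, 12)
double: tangent at (11, 12): λ = (3·11² + 0)/(2·12) ≡ 19/24. 24⁻¹ ≡ 9 (mod 43) since 24·9 = 216 ≡ 1, so λ ≡ 19·9 ≡ 42.
  x = λ² - 11 - 11 = 1764 - 22 ≡ 22; y = λ·(11 - 22) - 12 ≡ 42. → (22, 42)
double: tangent at (22, 42): λ = (3·22² + 0)/(2·42) ≡ 33/41. 41⁻¹ ≡ 21 (mod 43) since 41·21 = 861 ≡ 1, so λ ≡ 33·21 ≡ 5.
  x = λ² - 22 - 22 = 25 - 44 ≡ 24; y = λ·(22 - 24) - 42 ≡ 34. → (24, 34)
add Q: (24, 34) + (15, 9). λ = (9 - 34)/(15 - 24) ≡ 18/34 mod 43. 34⁻¹ ≡ 19 (mod 43) since 34·19 = 646 ≡ 1, so λ ≡ 41.
  x = λ² - 24 - 15 = 1681 - 39 ≡ 8; y = λ·(24 - 8) - 34 ≡ 20. → (8, 20)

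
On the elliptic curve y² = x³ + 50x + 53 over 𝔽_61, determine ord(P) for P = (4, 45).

3

2P: tangent at (4, 45): λ = (3·4² + 50)/(2·45) ≡ 37/29. 29⁻¹ ≡ 40 (mod 61), so λ ≡ 37·40 ≡ 16.
  x = λ² - 4 - 4 = 256 - 8 ≡ 4; y = λ·(4 - 4) - 45 ≡ 16. → (4, 16)
3P: (4, 16) + (4, 45): same x and y₁ ≡ -y₂, so the sum is 𝒪.
3P = 𝒪, so the order is 3.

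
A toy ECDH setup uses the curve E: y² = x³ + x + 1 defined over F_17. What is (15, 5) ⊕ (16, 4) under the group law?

(15, 5) + (16, 4). λ = (4 - 5)/(16 - 15) ≡ 16/1 mod 17. 1⁻¹ ≡ 1 (mod 17) since 1·1 = 1 ≡ 1, so λ ≡ 16.
  x = λ² - 15 - 16 = 256 - 31 ≡ 4; y = λ·(15 - 4) - 5 ≡ 1. → (4, 1)

(4, 1)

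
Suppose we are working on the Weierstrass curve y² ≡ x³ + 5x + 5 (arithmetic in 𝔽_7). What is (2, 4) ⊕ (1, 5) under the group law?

(5, 6)

(2, 4) + (1, 5). λ = (5 - 4)/(1 - 2) ≡ 1/6 mod 7. 6⁻¹ ≡ 6 (mod 7), so λ ≡ 6.
  x = λ² - 2 - 1 = 36 - 3 ≡ 5; y = λ·(2 - 5) - 4 ≡ 6. → (5, 6)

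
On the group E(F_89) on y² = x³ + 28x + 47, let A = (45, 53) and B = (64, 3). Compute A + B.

(35, 5)

(45, 53) + (64, 3). λ = (3 - 53)/(64 - 45) ≡ 39/19 mod 89. 19⁻¹ ≡ 75 (mod 89), so λ ≡ 77.
  x = λ² - 45 - 64 = 5929 - 109 ≡ 35; y = λ·(45 - 35) - 53 ≡ 5. → (35, 5)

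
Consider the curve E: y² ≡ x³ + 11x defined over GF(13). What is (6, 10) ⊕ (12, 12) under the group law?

(11, 10)

(6, 10) + (12, 12). λ = (12 - 10)/(12 - 6) ≡ 2/6 mod 13. 6⁻¹ ≡ 11 (mod 13) since 6·11 = 66 ≡ 1, so λ ≡ 9.
  x = λ² - 6 - 12 = 81 - 18 ≡ 11; y = λ·(6 - 11) - 10 ≡ 10. → (11, 10)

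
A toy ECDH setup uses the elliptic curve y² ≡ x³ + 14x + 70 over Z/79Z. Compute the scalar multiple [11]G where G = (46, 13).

(69, 6)

Double-and-add on 11 = (1011)₂. Start with G = (46, 13) for the leading 1-bit.
double: tangent at (46, 13): λ = (3·46² + 14)/(2·13) ≡ 42/26. 26⁻¹ ≡ 76 (mod 79), so λ ≡ 42·76 ≡ 32.
  x = λ² - 46 - 46 = 1024 - 92 ≡ 63; y = λ·(46 - 63) - 13 ≡ 75. → (63, 75)
double: tangent at (63, 75): λ = (3·63² + 14)/(2·75) ≡ 71/71. 71⁻¹ ≡ 69 (mod 79), so λ ≡ 71·69 ≡ 1.
  x = λ² - 63 - 63 = 1 - 126 ≡ 33; y = λ·(63 - 33) - 75 ≡ 34. → (33, 34)
add G: (33, 34) + (46, 13). λ = (13 - 34)/(46 - 33) ≡ 58/13 mod 79. 13⁻¹ ≡ 73 (mod 79), so λ ≡ 47.
  x = λ² - 33 - 46 = 2209 - 79 ≡ 76; y = λ·(33 - 76) - 34 ≡ 78. → (76, 78)
double: tangent at (76, 78): λ = (3·76² + 14)/(2·78) ≡ 41/77. 77⁻¹ ≡ 39 (mod 79), so λ ≡ 41·39 ≡ 19.
  x = λ² - 76 - 76 = 361 - 152 ≡ 51; y = λ·(76 - 51) - 78 ≡ 2. → (51, 2)
add G: (51, 2) + (46, 13). λ = (13 - 2)/(46 - 51) ≡ 11/74 mod 79. 74⁻¹ ≡ 63 (mod 79), so λ ≡ 61.
  x = λ² - 51 - 46 = 3721 - 97 ≡ 69; y = λ·(51 - 69) - 2 ≡ 6. → (69, 6)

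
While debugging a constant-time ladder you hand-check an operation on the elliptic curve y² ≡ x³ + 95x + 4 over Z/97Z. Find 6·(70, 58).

Write Q = (70, 58).
Repeated addition: build up to 6Q.
2Q: tangent at (70, 58): λ = (3·70² + 95)/(2·58) ≡ 51/19. 19⁻¹ ≡ 46 (mod 97), so λ ≡ 51·46 ≡ 18.
  x = λ² - 70 - 70 = 324 - 140 ≡ 87; y = λ·(70 - 87) - 58 ≡ 24. → (87, 24)
3Q: (87, 24) + (70, 58). λ = (58 - 24)/(70 - 87) ≡ 34/80 mod 97. 80⁻¹ ≡ 57 (mod 97), so λ ≡ 95.
  x = λ² - 87 - 70 = 9025 - 157 ≡ 41; y = λ·(87 - 41) - 24 ≡ 78. → (41, 78)
4Q: (41, 78) + (70, 58). λ = (58 - 78)/(70 - 41) ≡ 77/29 mod 97. 29⁻¹ ≡ 87 (mod 97), so λ ≡ 6.
  x = λ² - 41 - 70 = 36 - 111 ≡ 22; y = λ·(41 - 22) - 78 ≡ 36. → (22, 36)
5Q: (22, 36) + (70, 58). λ = (58 - 36)/(70 - 22) ≡ 22/48 mod 97. 48⁻¹ ≡ 95 (mod 97) since 48·95 = 4560 ≡ 1, so λ ≡ 53.
  x = λ² - 22 - 70 = 2809 - 92 ≡ 1; y = λ·(22 - 1) - 36 ≡ 10. → (1, 10)
6Q: (1, 10) + (70, 58). λ = (58 - 10)/(70 - 1) ≡ 48/69 mod 97. 69⁻¹ ≡ 45 (mod 97), so λ ≡ 26.
  x = λ² - 1 - 70 = 676 - 71 ≡ 23; y = λ·(1 - 23) - 10 ≡ 0. → (23, 0)

(23, 0)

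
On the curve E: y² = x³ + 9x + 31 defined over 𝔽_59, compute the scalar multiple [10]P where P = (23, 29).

(58, 32)

Double-and-add on 10 = (1010)₂. Start with P = (23, 29) for the leading 1-bit.
double: tangent at (23, 29): λ = (3·23² + 9)/(2·29) ≡ 3/58. 58⁻¹ ≡ 58 (mod 59), so λ ≡ 3·58 ≡ 56.
  x = λ² - 23 - 23 = 3136 - 46 ≡ 22; y = λ·(23 - 22) - 29 ≡ 27. → (22, 27)
double: tangent at (22, 27): λ = (3·22² + 9)/(2·27) ≡ 45/54. 54⁻¹ ≡ 47 (mod 59) since 54·47 = 2538 ≡ 1, so λ ≡ 45·47 ≡ 50.
  x = λ² - 22 - 22 = 2500 - 44 ≡ 37; y = λ·(22 - 37) - 27 ≡ 49. → (37, 49)
add P: (37, 49) + (23, 29). λ = (29 - 49)/(23 - 37) ≡ 39/45 mod 59. 45⁻¹ ≡ 21 (mod 59) since 45·21 = 945 ≡ 1, so λ ≡ 52.
  x = λ² - 37 - 23 = 2704 - 60 ≡ 48; y = λ·(37 - 48) - 49 ≡ 28. → (48, 28)
double: tangent at (48, 28): λ = (3·48² + 9)/(2·28) ≡ 18/56. 56⁻¹ ≡ 39 (mod 59) since 56·39 = 2184 ≡ 1, so λ ≡ 18·39 ≡ 53.
  x = λ² - 48 - 48 = 2809 - 96 ≡ 58; y = λ·(48 - 58) - 28 ≡ 32. → (58, 32)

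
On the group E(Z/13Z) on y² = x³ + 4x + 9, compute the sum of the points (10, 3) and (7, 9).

(0, 3)

(10, 3) + (7, 9). λ = (9 - 3)/(7 - 10) ≡ 6/10 mod 13. 10⁻¹ ≡ 4 (mod 13) since 10·4 = 40 ≡ 1, so λ ≡ 11.
  x = λ² - 10 - 7 = 121 - 17 ≡ 0; y = λ·(10 - 0) - 3 ≡ 3. → (0, 3)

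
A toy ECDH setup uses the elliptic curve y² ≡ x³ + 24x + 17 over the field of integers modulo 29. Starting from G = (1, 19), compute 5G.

Repeated addition: build up to 5G.
2G: tangent at (1, 19): λ = (3·1² + 24)/(2·19) ≡ 27/9. 9⁻¹ ≡ 13 (mod 29) since 9·13 = 117 ≡ 1, so λ ≡ 27·13 ≡ 3.
  x = λ² - 1 - 1 = 9 - 2 ≡ 7; y = λ·(1 - 7) - 19 ≡ 21. → (7, 21)
3G: (7, 21) + (1, 19). λ = (19 - 21)/(1 - 7) ≡ 27/23 mod 29. 23⁻¹ ≡ 24 (mod 29), so λ ≡ 10.
  x = λ² - 7 - 1 = 100 - 8 ≡ 5; y = λ·(7 - 5) - 21 ≡ 28. → (5, 28)
4G: (5, 28) + (1, 19). λ = (19 - 28)/(1 - 5) ≡ 20/25 mod 29. 25⁻¹ ≡ 7 (mod 29) since 25·7 = 175 ≡ 1, so λ ≡ 24.
  x = λ² - 5 - 1 = 576 - 6 ≡ 19; y = λ·(5 - 19) - 28 ≡ 13. → (19, 13)
5G: (19, 13) + (1, 19). λ = (19 - 13)/(1 - 19) ≡ 6/11 mod 29. 11⁻¹ ≡ 8 (mod 29), so λ ≡ 19.
  x = λ² - 19 - 1 = 361 - 20 ≡ 22; y = λ·(19 - 22) - 13 ≡ 17. → (22, 17)

(22, 17)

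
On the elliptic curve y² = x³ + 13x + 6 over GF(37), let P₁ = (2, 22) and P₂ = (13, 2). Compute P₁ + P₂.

(25, 3)

(2, 22) + (13, 2). λ = (2 - 22)/(13 - 2) ≡ 17/11 mod 37. 11⁻¹ ≡ 27 (mod 37), so λ ≡ 15.
  x = λ² - 2 - 13 = 225 - 15 ≡ 25; y = λ·(2 - 25) - 22 ≡ 3. → (25, 3)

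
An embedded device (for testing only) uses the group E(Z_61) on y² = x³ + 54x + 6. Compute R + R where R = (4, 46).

tangent at (4, 46): λ = (3·4² + 54)/(2·46) ≡ 41/31. 31⁻¹ ≡ 2 (mod 61), so λ ≡ 41·2 ≡ 21.
  x = λ² - 4 - 4 = 441 - 8 ≡ 6; y = λ·(4 - 6) - 46 ≡ 34. → (6, 34)

(6, 34)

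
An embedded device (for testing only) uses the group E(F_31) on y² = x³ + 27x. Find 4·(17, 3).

O

Write P = (17, 3).
Repeated addition: build up to 4P.
2P: tangent at (17, 3): λ = (3·17² + 27)/(2·3) ≡ 26/6. 6⁻¹ ≡ 26 (mod 31) since 6·26 = 156 ≡ 1, so λ ≡ 26·26 ≡ 25.
  x = λ² - 17 - 17 = 625 - 34 ≡ 2; y = λ·(17 - 2) - 3 ≡ 0. → (2, 0)
3P: (2, 0) + (17, 3). λ = (3 - 0)/(17 - 2) ≡ 3/15 mod 31. 15⁻¹ ≡ 29 (mod 31), so λ ≡ 25.
  x = λ² - 2 - 17 = 625 - 19 ≡ 17; y = λ·(2 - 17) - 0 ≡ 28. → (17, 28)
4P: (17, 28) + (17, 3): same x and y₁ ≡ -y₂, so the sum is ∞.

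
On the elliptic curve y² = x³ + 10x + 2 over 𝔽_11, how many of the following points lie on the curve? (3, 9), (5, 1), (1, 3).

(3, 9): 9² ≡ 4, rhs ≡ 4 → on.
(5, 1): 1² ≡ 1, rhs ≡ 1 → on.
(1, 3): 3² ≡ 9, rhs ≡ 2 → off.

2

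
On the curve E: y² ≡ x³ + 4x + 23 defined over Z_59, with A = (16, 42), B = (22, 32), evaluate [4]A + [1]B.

(9, 27)

First 4A:
Double-and-add on 4 = (100)₂. Start with A = (16, 42) for the leading 1-bit.
double: tangent at (16, 42): λ = (3·16² + 4)/(2·42) ≡ 5/25. 25⁻¹ ≡ 26 (mod 59), so λ ≡ 5·26 ≡ 12.
  x = λ² - 16 - 16 = 144 - 32 ≡ 53; y = λ·(16 - 53) - 42 ≡ 45. → (53, 45)
double: tangent at (53, 45): λ = (3·53² + 4)/(2·45) ≡ 53/31. 31⁻¹ ≡ 40 (mod 59), so λ ≡ 53·40 ≡ 55.
  x = λ² - 53 - 53 = 3025 - 106 ≡ 28; y = λ·(53 - 28) - 45 ≡ 32. → (28, 32)
4A = (28, 32).
Finally 4A + B:
(28, 32) + (22, 32). λ = (32 - 32)/(22 - 28) ≡ 0/53 mod 59. 53⁻¹ ≡ 49 (mod 59), so λ ≡ 0.
  x = λ² - 28 - 22 = 0 - 50 ≡ 9; y = λ·(28 - 9) - 32 ≡ 27. → (9, 27)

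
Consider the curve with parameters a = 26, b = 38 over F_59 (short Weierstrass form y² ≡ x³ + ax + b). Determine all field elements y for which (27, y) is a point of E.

3, 56

x³ + 26x + 38 = 20423 ≡ 9 (mod 59).
Square roots of 9 mod 59: 3 and 56 (since 3² = 9 ≡ 9).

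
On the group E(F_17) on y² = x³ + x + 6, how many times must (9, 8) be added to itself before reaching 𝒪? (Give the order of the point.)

2P: tangent at (9, 8): λ = (3·9² + 1)/(2·8) ≡ 6/16. 16⁻¹ ≡ 16 (mod 17) since 16·16 = 256 ≡ 1, so λ ≡ 6·16 ≡ 11.
  x = λ² - 9 - 9 = 121 - 18 ≡ 1; y = λ·(9 - 1) - 8 ≡ 12. → (1, 12)
3P: (1, 12) + (9, 8). λ = (8 - 12)/(9 - 1) ≡ 13/8 mod 17. 8⁻¹ ≡ 15 (mod 17) since 8·15 = 120 ≡ 1, so λ ≡ 8.
  x = λ² - 1 - 9 = 64 - 10 ≡ 3; y = λ·(1 - 3) - 12 ≡ 6. → (3, 6)
4P: (3, 6) + (9, 8). λ = (8 - 6)/(9 - 3) ≡ 2/6 mod 17. 6⁻¹ ≡ 3 (mod 17), so λ ≡ 6.
  x = λ² - 3 - 9 = 36 - 12 ≡ 7; y = λ·(3 - 7) - 6 ≡ 4. → (7, 4)
5P: (7, 4) + (9, 8). λ = (8 - 4)/(9 - 7) ≡ 4/2 mod 17. 2⁻¹ ≡ 9 (mod 17), so λ ≡ 2.
  x = λ² - 7 - 9 = 4 - 16 ≡ 5; y = λ·(7 - 5) - 4 ≡ 0. → (5, 0)
6P: (5, 0) + (9, 8). λ = (8 - 0)/(9 - 5) ≡ 8/4 mod 17. 4⁻¹ ≡ 13 (mod 17) since 4·13 = 52 ≡ 1, so λ ≡ 2.
  x = λ² - 5 - 9 = 4 - 14 ≡ 7; y = λ·(5 - 7) - 0 ≡ 13. → (7, 13)
7P: (7, 13) + (9, 8). λ = (8 - 13)/(9 - 7) ≡ 12/2 mod 17. 2⁻¹ ≡ 9 (mod 17), so λ ≡ 6.
  x = λ² - 7 - 9 = 36 - 16 ≡ 3; y = λ·(7 - 3) - 13 ≡ 11. → (3, 11)
8P: (3, 11) + (9, 8). λ = (8 - 11)/(9 - 3) ≡ 14/6 mod 17. 6⁻¹ ≡ 3 (mod 17), so λ ≡ 8.
  x = λ² - 3 - 9 = 64 - 12 ≡ 1; y = λ·(3 - 1) - 11 ≡ 5. → (1, 5)
9P: (1, 5) + (9, 8). λ = (8 - 5)/(9 - 1) ≡ 3/8 mod 17. 8⁻¹ ≡ 15 (mod 17), so λ ≡ 11.
  x = λ² - 1 - 9 = 121 - 10 ≡ 9; y = λ·(1 - 9) - 5 ≡ 9. → (9, 9)
10P: (9, 9) + (9, 8): same x and y₁ ≡ -y₂, so the sum is 𝒪.
10P = 𝒪, so the order is 10.

10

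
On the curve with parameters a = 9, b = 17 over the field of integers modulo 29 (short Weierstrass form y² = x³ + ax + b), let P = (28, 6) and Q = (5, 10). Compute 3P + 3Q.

First 3P:
Repeated addition: build up to 3P.
2P: tangent at (28, 6): λ = (3·28² + 9)/(2·6) ≡ 12/12. 12⁻¹ ≡ 17 (mod 29), so λ ≡ 12·17 ≡ 1.
  x = λ² - 28 - 28 = 1 - 56 ≡ 3; y = λ·(28 - 3) - 6 ≡ 19. → (3, 19)
3P: (3, 19) + (28, 6). λ = (6 - 19)/(28 - 3) ≡ 16/25 mod 29. 25⁻¹ ≡ 7 (mod 29), so λ ≡ 25.
  x = λ² - 3 - 28 = 625 - 31 ≡ 14; y = λ·(3 - 14) - 19 ≡ 25. → (14, 25)
3P = (14, 25).
Next 3Q:
Repeated addition: build up to 3Q.
2Q: tangent at (5, 10): λ = (3·5² + 9)/(2·10) ≡ 26/20. 20⁻¹ ≡ 16 (mod 29), so λ ≡ 26·16 ≡ 10.
  x = λ² - 5 - 5 = 100 - 10 ≡ 3; y = λ·(5 - 3) - 10 ≡ 10. → (3, 10)
3Q: (3, 10) + (5, 10). λ = (10 - 10)/(5 - 3) ≡ 0/2 mod 29. 2⁻¹ ≡ 15 (mod 29), so λ ≡ 0.
  x = λ² - 3 - 5 = 0 - 8 ≡ 21; y = λ·(3 - 21) - 10 ≡ 19. → (21, 19)
3Q = (21, 19).
Finally 3P + 3Q:
(14, 25) + (21, 19). λ = (19 - 25)/(21 - 14) ≡ 23/7 mod 29. 7⁻¹ ≡ 25 (mod 29), so λ ≡ 24.
  x = λ² - 14 - 21 = 576 - 35 ≡ 19; y = λ·(14 - 19) - 25 ≡ 0. → (19, 0)

(19, 0)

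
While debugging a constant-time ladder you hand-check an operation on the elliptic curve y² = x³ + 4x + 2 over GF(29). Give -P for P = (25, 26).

(25, 3)

-(25, 26) = (25, -26 mod 29) = (25, 3).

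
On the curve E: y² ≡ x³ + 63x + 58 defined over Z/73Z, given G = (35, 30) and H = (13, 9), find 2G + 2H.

(10, 3)

First 2G:
Repeated addition: build up to 2G.
2G: tangent at (35, 30): λ = (3·35² + 63)/(2·30) ≡ 15/60. 60⁻¹ ≡ 28 (mod 73), so λ ≡ 15·28 ≡ 55.
  x = λ² - 35 - 35 = 3025 - 70 ≡ 35; y = λ·(35 - 35) - 30 ≡ 43. → (35, 43)
2G = (35, 43).
Next 2H:
Repeated addition: build up to 2H.
2H: tangent at (13, 9): λ = (3·13² + 63)/(2·9) ≡ 59/18. 18⁻¹ ≡ 69 (mod 73) since 18·69 = 1242 ≡ 1, so λ ≡ 59·69 ≡ 56.
  x = λ² - 13 - 13 = 3136 - 26 ≡ 44; y = λ·(13 - 44) - 9 ≡ 7. → (44, 7)
2H = (44, 7).
Finally 2G + 2H:
(35, 43) + (44, 7). λ = (7 - 43)/(44 - 35) ≡ 37/9 mod 73. 9⁻¹ ≡ 65 (mod 73), so λ ≡ 69.
  x = λ² - 35 - 44 = 4761 - 79 ≡ 10; y = λ·(35 - 10) - 43 ≡ 3. → (10, 3)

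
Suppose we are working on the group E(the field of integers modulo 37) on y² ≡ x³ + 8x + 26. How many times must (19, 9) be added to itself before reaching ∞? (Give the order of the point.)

2P: tangent at (19, 9): λ = (3·19² + 8)/(2·9) ≡ 18/18. 18⁻¹ ≡ 35 (mod 37), so λ ≡ 18·35 ≡ 1.
  x = λ² - 19 - 19 = 1 - 38 ≡ 0; y = λ·(19 - 0) - 9 ≡ 10. → (0, 10)
3P: (0, 10) + (19, 9). λ = (9 - 10)/(19 - 0) ≡ 36/19 mod 37. 19⁻¹ ≡ 2 (mod 37), so λ ≡ 35.
  x = λ² - 0 - 19 = 1225 - 19 ≡ 22; y = λ·(0 - 22) - 10 ≡ 34. → (22, 34)
4P: (22, 34) + (19, 9). λ = (9 - 34)/(19 - 22) ≡ 12/34 mod 37. 34⁻¹ ≡ 12 (mod 37), so λ ≡ 33.
  x = λ² - 22 - 19 = 1089 - 41 ≡ 12; y = λ·(22 - 12) - 34 ≡ 0. → (12, 0)
5P: (12, 0) + (19, 9). λ = (9 - 0)/(19 - 12) ≡ 9/7 mod 37. 7⁻¹ ≡ 16 (mod 37), so λ ≡ 33.
  x = λ² - 12 - 19 = 1089 - 31 ≡ 22; y = λ·(12 - 22) - 0 ≡ 3. → (22, 3)
6P: (22, 3) + (19, 9). λ = (9 - 3)/(19 - 22) ≡ 6/34 mod 37. 34⁻¹ ≡ 12 (mod 37) since 34·12 = 408 ≡ 1, so λ ≡ 35.
  x = λ² - 22 - 19 = 1225 - 41 ≡ 0; y = λ·(22 - 0) - 3 ≡ 27. → (0, 27)
7P: (0, 27) + (19, 9). λ = (9 - 27)/(19 - 0) ≡ 19/19 mod 37. 19⁻¹ ≡ 2 (mod 37) since 19·2 = 38 ≡ 1, so λ ≡ 1.
  x = λ² - 0 - 19 = 1 - 19 ≡ 19; y = λ·(0 - 19) - 27 ≡ 28. → (19, 28)
8P: (19, 28) + (19, 9): same x and y₁ ≡ -y₂, so the sum is ∞.
8P = ∞, so the order is 8.

8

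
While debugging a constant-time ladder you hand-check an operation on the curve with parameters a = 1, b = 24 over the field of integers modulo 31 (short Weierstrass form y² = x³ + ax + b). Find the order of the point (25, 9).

7

2P: tangent at (25, 9): λ = (3·25² + 1)/(2·9) ≡ 16/18. 18⁻¹ ≡ 19 (mod 31) since 18·19 = 342 ≡ 1, so λ ≡ 16·19 ≡ 25.
  x = λ² - 25 - 25 = 625 - 50 ≡ 17; y = λ·(25 - 17) - 9 ≡ 5. → (17, 5)
3P: (17, 5) + (25, 9). λ = (9 - 5)/(25 - 17) ≡ 4/8 mod 31. 8⁻¹ ≡ 4 (mod 31), so λ ≡ 16.
  x = λ² - 17 - 25 = 256 - 42 ≡ 28; y = λ·(17 - 28) - 5 ≡ 5. → (28, 5)
4P: (28, 5) + (25, 9). λ = (9 - 5)/(25 - 28) ≡ 4/28 mod 31. 28⁻¹ ≡ 10 (mod 31) since 28·10 = 280 ≡ 1, so λ ≡ 9.
  x = λ² - 28 - 25 = 81 - 53 ≡ 28; y = λ·(28 - 28) - 5 ≡ 26. → (28, 26)
5P: (28, 26) + (25, 9). λ = (9 - 26)/(25 - 28) ≡ 14/28 mod 31. 28⁻¹ ≡ 10 (mod 31), so λ ≡ 16.
  x = λ² - 28 - 25 = 256 - 53 ≡ 17; y = λ·(28 - 17) - 26 ≡ 26. → (17, 26)
6P: (17, 26) + (25, 9). λ = (9 - 26)/(25 - 17) ≡ 14/8 mod 31. 8⁻¹ ≡ 4 (mod 31) since 8·4 = 32 ≡ 1, so λ ≡ 25.
  x = λ² - 17 - 25 = 625 - 42 ≡ 25; y = λ·(17 - 25) - 26 ≡ 22. → (25, 22)
7P: (25, 22) + (25, 9): same x and y₁ ≡ -y₂, so the sum is O.
7P = O, so the order is 7.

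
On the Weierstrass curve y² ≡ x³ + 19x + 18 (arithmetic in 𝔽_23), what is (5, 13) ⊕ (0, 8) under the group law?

(19, 19)

(5, 13) + (0, 8). λ = (8 - 13)/(0 - 5) ≡ 18/18 mod 23. 18⁻¹ ≡ 9 (mod 23) since 18·9 = 162 ≡ 1, so λ ≡ 1.
  x = λ² - 5 - 0 = 1 - 5 ≡ 19; y = λ·(5 - 19) - 13 ≡ 19. → (19, 19)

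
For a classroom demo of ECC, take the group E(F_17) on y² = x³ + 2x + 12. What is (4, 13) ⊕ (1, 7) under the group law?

(16, 14)

(4, 13) + (1, 7). λ = (7 - 13)/(1 - 4) ≡ 11/14 mod 17. 14⁻¹ ≡ 11 (mod 17), so λ ≡ 2.
  x = λ² - 4 - 1 = 4 - 5 ≡ 16; y = λ·(4 - 16) - 13 ≡ 14. → (16, 14)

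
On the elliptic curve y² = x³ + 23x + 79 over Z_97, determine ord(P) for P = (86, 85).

2P: tangent at (86, 85): λ = (3·86² + 23)/(2·85) ≡ 95/73. 73⁻¹ ≡ 4 (mod 97), so λ ≡ 95·4 ≡ 89.
  x = λ² - 86 - 86 = 7921 - 172 ≡ 86; y = λ·(86 - 86) - 85 ≡ 12. → (86, 12)
3P: (86, 12) + (86, 85): same x and y₁ ≡ -y₂, so the sum is 𝒪.
3P = 𝒪, so the order is 3.

3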